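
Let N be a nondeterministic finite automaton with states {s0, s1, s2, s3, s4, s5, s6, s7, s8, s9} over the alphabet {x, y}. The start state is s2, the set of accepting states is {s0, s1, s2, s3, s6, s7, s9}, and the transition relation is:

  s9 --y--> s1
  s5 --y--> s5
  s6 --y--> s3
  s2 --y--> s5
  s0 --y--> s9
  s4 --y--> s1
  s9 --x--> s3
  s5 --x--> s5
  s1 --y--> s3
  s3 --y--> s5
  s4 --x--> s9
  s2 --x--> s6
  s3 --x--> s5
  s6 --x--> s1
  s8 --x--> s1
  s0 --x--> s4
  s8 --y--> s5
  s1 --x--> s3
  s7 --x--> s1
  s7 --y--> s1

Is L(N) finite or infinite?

The useful states (reachable from s2 and able to reach an accepting state) are {s1, s2, s3, s6}.
Restricted to these states the transition graph has no cycle, so every accepting path has bounded length and L is finite.

finite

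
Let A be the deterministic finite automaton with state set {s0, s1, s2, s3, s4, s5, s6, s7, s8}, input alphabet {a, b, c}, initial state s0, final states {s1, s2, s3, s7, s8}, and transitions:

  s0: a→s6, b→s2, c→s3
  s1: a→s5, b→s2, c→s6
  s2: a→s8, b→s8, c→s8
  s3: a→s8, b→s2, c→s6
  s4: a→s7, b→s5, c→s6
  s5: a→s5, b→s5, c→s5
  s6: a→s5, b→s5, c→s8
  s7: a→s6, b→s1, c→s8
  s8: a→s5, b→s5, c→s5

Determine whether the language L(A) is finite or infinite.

finite

The useful states (reachable from s0 and able to reach an accepting state) are {s0, s2, s3, s6, s8}.
Restricted to these states the transition graph has no cycle, so every accepting path has bounded length and L is finite.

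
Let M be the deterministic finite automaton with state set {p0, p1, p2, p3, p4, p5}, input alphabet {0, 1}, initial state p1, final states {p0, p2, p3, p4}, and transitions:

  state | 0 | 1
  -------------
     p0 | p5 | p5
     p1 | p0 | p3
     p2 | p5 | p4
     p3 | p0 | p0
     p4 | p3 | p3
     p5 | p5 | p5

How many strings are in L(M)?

The useful subgraph on states {p0, p1, p3} is acyclic, so L(M) is finite; the longest accepting path visits 3 useful states, giving maximum string length 2.
Counting accepting paths from p1 by length: 2 of length 1, 2 of length 2. Total 4.

4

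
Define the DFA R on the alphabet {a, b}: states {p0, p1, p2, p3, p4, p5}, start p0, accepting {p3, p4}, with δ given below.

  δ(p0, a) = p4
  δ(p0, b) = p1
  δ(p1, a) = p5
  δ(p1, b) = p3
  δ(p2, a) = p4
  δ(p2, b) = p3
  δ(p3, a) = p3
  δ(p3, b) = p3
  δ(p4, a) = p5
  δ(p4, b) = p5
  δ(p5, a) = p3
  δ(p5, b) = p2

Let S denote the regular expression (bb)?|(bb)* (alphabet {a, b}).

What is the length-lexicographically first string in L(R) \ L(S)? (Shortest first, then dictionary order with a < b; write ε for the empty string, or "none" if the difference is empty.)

a

The string a is accepted by R but not by S.
No shorter string lies in the difference, and a is the lexicographically first length-1 string in L(R) \ L(S).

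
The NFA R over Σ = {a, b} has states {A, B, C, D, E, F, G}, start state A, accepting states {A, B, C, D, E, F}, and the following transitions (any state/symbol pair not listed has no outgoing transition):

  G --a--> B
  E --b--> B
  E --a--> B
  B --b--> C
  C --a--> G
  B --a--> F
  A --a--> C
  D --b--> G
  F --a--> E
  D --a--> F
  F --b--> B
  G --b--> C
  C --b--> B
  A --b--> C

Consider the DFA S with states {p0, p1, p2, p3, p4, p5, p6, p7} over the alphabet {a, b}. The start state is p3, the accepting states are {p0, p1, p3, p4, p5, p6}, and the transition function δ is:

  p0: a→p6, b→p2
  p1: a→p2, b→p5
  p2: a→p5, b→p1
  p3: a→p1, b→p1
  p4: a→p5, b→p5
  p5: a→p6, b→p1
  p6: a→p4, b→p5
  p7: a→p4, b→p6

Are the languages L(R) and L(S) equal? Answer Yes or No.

Yes

Exploring the product automaton R × S from the start pair (A, p3), following both machines on each input symbol, reaches 6 state pairs: (A, p3), (C, p1), (G, p2), (B, p5), (F, p6), (E, p4).
R accepts in {A, B, C, D, E, F} and S accepts in {p0, p1, p3, p4, p5, p6}. In every reachable pair the two components are either both accepting — (A, p3), (C, p1), (B, p5), (F, p6), (E, p4) — or both non-accepting, so no string is accepted by exactly one of the machines: L(R) \ L(S) and L(S) \ L(R) are both empty.
Hence every string is accepted by R iff it is accepted by S, and the two languages coincide.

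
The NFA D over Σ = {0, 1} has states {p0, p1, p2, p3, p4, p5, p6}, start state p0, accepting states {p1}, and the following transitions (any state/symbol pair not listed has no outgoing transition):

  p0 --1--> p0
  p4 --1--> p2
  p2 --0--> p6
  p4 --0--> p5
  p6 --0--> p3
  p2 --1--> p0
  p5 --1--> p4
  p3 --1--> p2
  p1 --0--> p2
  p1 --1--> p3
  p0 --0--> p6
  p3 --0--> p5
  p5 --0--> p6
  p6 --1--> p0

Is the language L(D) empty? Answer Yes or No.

Yes

The states reachable from the start state are {p0, p2, p3, p4, p5, p6}.
None of the accepting states {p1} is reachable, so no string is accepted and L(D) = ∅.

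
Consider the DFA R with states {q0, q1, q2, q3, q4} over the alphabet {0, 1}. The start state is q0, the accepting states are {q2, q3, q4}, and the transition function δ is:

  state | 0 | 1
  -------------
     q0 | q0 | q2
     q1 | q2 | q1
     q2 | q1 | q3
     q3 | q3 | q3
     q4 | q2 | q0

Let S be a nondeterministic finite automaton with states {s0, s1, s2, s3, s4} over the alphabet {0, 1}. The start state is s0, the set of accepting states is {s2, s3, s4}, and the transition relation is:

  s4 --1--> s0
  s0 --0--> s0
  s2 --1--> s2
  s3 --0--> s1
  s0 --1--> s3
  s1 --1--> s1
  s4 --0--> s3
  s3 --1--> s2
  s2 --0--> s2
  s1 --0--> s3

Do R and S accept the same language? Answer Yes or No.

Yes

Exploring the product automaton R × S from the start pair (q0, s0), following both machines on each input symbol, reaches 4 state pairs: (q0, s0), (q2, s3), (q1, s1), (q3, s2).
R accepts in {q2, q3, q4} and S accepts in {s2, s3, s4}. In every reachable pair the two components are either both accepting — (q2, s3), (q3, s2) — or both non-accepting, so no string is accepted by exactly one of the machines: L(R) \ L(S) and L(S) \ L(R) are both empty.
Hence every string is accepted by R iff it is accepted by S, and the two languages coincide.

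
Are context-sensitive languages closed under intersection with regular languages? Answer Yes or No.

Every regular language is context-sensitive, and context-sensitive languages are closed under intersection (an LBA runs the DFA check and then the LBA for L on the same linear tape).
So the context-sensitive languages are closed under intersection with a regular language.

Yes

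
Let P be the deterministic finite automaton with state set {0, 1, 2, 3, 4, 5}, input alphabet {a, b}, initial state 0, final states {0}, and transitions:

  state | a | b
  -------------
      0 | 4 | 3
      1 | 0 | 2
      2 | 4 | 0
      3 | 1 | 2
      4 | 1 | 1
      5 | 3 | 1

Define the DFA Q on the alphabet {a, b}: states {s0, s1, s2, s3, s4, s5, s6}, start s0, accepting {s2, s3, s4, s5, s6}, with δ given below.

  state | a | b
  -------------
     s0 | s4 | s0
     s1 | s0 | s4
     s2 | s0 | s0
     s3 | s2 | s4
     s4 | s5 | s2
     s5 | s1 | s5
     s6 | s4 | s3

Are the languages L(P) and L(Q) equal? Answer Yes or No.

The empty string ε is accepted by P but rejected by Q.
So L(P) ≠ L(Q).

No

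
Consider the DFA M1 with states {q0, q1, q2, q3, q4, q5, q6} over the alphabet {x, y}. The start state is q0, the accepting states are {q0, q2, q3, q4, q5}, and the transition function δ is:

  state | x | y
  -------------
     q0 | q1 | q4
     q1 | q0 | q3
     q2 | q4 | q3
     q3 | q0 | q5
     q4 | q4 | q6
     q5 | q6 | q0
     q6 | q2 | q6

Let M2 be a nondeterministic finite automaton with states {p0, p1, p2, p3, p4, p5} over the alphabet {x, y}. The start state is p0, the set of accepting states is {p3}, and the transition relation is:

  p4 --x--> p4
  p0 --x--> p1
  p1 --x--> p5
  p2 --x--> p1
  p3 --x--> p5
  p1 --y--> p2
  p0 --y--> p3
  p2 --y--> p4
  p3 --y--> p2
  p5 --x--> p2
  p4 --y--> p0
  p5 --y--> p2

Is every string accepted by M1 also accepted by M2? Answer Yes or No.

No

The empty string ε is in L(M1) but not in L(M2).
So L(M1) ⊄ L(M2).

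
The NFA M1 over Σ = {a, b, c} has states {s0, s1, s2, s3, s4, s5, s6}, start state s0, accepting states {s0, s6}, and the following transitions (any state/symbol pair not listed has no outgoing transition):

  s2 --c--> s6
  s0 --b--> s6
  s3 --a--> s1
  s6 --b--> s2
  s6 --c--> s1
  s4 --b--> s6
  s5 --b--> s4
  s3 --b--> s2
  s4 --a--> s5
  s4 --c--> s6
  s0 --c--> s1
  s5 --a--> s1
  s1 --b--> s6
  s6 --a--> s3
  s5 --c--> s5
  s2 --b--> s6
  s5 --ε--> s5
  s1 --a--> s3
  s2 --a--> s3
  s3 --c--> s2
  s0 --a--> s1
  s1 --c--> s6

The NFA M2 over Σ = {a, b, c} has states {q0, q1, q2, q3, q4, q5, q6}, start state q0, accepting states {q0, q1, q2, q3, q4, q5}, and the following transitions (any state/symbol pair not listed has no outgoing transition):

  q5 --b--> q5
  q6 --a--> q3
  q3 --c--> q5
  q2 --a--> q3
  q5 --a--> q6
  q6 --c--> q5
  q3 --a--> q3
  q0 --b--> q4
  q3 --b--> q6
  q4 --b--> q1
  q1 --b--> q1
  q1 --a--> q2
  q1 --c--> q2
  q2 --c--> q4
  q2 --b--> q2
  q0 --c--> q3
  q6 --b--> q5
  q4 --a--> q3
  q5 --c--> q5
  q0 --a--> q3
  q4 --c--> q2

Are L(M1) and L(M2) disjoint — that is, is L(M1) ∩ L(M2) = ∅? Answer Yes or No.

The empty string ε is accepted by both M1 and M2.
Hence L(M1) ∩ L(M2) ≠ ∅.

No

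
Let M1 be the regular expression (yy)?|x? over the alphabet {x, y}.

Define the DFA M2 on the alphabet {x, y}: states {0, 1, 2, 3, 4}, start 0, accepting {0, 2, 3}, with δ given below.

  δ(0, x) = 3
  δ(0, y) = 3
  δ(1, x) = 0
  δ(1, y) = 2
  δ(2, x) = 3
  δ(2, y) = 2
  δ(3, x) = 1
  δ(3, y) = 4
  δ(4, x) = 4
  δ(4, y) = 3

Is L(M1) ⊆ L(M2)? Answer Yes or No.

The string yy is in L(M1) but not in L(M2).
So L(M1) ⊄ L(M2).

No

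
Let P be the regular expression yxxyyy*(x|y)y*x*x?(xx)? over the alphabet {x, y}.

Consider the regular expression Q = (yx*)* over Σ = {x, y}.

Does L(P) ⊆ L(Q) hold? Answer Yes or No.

Converting the expression P to a DFA (subset construction, then merging equivalent states) gives the minimal DFA with states {p0, p1, p2, p3, p4, p5, p6, p7, p8, p9}, start state p0, accepting states {p7, p8, p9} and transitions p0: x→p1, y→p2; p1: x→p1, y→p1; p2: x→p3, y→p1; p3: x→p4, y→p1; p4: x→p1, y→p5; p5: x→p1, y→p6; p6: x→p7, y→p8; p7: x→p9, y→p7; p8: x→p7, y→p8; p9: x→p9, y→p1.
Converting the expression Q to a DFA (subset construction, then merging equivalent states) gives the minimal DFA with states {q0, q1, q2}, start state q0, accepting states {q0, q2} and transitions q0: x→q1, y→q2; q1: x→q1, y→q1; q2: x→q2, y→q2.
Exploring the product automaton P × Q from the start pair (p0, q0), following both machines on each input symbol, reaches 11 state pairs: (p0, q0), (p1, q1), (p2, q2), (p3, q2), (p1, q2), (p4, q2), (p5, q2), (p6, q2), (p7, q2), (p8, q2), (p9, q2).
P accepts in {p7, p8, p9} and Q accepts in {q0, q2}. The reachable pairs whose P-component is accepting are (p7, q2), (p8, q2), (p9, q2); in each of them the Q-component is accepting too, so the product for L(P) \ L(Q) (P-component accepting, Q-component rejecting) has no reachable accepting pair and the difference is empty.
Hence every string in L(P) is also in L(Q).

Yes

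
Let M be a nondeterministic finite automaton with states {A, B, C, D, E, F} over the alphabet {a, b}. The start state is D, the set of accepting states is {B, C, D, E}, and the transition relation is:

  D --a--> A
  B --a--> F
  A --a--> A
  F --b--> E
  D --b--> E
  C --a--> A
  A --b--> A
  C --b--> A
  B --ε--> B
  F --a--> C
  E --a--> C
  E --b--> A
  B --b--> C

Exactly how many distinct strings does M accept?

3

The useful subgraph on states {C, D, E} is acyclic, so L(M) is finite; the longest accepting path visits 3 useful states, giving maximum string length 2.
Counting accepting paths from D by length: 1 of length 0, 1 of length 1, 1 of length 2. Total 3.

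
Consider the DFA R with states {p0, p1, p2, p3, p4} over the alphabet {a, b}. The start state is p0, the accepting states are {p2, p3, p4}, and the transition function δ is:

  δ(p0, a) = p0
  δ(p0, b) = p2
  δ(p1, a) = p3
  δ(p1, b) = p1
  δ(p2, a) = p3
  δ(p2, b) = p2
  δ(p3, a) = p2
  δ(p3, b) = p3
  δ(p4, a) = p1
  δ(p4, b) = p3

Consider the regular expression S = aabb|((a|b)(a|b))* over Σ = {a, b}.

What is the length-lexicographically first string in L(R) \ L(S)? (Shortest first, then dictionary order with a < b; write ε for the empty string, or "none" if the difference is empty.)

b

The string b is accepted by R but not by S.
No shorter string lies in the difference, and b is the lexicographically first length-1 string in L(R) \ L(S).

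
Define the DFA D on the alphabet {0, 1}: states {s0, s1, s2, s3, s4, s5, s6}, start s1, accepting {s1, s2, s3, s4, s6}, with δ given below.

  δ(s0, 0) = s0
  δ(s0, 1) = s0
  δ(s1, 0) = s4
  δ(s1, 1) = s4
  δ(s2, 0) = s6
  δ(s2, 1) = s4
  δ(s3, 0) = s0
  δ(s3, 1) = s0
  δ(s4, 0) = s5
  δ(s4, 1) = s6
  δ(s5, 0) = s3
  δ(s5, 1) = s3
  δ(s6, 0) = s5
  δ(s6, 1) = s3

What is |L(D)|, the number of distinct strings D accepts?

The useful subgraph on states {s1, s3, s4, s5, s6} is acyclic, so L(D) is finite; the longest accepting path visits 5 useful states, giving maximum string length 4.
Counting accepting paths from s1 by length: 1 of length 0, 2 of length 1, 2 of length 2, 6 of length 3, 4 of length 4. Total 15.

15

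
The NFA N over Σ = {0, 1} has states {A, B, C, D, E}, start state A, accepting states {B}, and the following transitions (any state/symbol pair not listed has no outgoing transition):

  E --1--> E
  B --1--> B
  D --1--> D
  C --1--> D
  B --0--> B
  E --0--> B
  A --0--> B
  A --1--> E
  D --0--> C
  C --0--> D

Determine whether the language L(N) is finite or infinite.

infinite

State B is reachable from the start and can reach an accepting state, and it lies on the cycle B → B.
Traversing that cycle any number of times yields accepted strings of unbounded length, so the language is infinite.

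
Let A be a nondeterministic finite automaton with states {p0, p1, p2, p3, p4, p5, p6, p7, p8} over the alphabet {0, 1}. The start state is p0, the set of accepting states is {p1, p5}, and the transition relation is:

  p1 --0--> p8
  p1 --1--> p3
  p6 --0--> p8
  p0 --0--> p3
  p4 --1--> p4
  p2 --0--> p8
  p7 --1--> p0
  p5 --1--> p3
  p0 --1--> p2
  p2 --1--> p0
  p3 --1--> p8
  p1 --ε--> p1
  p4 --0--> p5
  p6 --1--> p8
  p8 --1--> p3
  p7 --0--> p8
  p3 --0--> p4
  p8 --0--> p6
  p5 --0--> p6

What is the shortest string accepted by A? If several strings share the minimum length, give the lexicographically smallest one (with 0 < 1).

A breadth-first search from p0 reaches an accepting state first via the path p0 → p3 → p4 → p5 on input 000.
No string of length < 3 is accepted (BFS exhausts all shorter strings without reaching an accepting state), and 000 is the lexicographically least accepting string of length 3.

000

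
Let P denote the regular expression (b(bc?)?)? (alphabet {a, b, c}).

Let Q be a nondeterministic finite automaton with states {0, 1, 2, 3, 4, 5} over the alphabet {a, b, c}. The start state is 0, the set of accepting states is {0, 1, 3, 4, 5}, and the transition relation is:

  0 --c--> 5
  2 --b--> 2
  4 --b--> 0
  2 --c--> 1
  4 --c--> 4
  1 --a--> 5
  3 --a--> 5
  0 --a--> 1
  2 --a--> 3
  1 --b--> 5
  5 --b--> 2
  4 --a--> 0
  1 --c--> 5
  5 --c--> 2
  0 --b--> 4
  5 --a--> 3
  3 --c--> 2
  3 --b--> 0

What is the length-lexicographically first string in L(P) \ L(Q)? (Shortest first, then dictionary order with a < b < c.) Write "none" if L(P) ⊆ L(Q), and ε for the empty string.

none

Converting the expression P to a DFA (subset construction, then merging equivalent states) gives the minimal DFA with states {p0, p1, p2, p3, p4}, start state p0, accepting states {p0, p2, p3, p4} and transitions p0: a→p1, b→p2, c→p1; p1: a→p1, b→p1, c→p1; p2: a→p1, b→p3, c→p1; p3: a→p1, b→p1, c→p4; p4: a→p1, b→p1, c→p1.
Exploring the product automaton P × Q from the start pair (p0, 0), following both machines on each input symbol, reaches 10 state pairs: (p0, 0), (p1, 1), (p2, 4), (p1, 5), (p1, 0), (p3, 0), (p1, 4), (p1, 3), (p1, 2), (p4, 5).
P accepts in {p0, p2, p3, p4} and Q accepts in {0, 1, 3, 4, 5}. The reachable pairs whose P-component is accepting are (p0, 0), (p2, 4), (p3, 0), (p4, 5); in each of them the Q-component is accepting too, so the product for L(P) \ L(Q) (P-component accepting, Q-component rejecting) has no reachable accepting pair and the difference is empty.
So every string accepted by P is also accepted by Q: L(P) \ L(Q) = ∅ and there is no such string.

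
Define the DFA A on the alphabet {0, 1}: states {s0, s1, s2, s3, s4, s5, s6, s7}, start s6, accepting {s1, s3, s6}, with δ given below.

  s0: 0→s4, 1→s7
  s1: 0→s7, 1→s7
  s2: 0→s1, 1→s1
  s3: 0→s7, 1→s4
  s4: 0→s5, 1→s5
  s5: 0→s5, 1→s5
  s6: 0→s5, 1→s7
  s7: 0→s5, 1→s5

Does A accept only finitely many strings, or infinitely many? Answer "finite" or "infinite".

The useful states (reachable from s6 and able to reach an accepting state) are {s6}.
Restricted to these states the transition graph has no cycle, so every accepting path has bounded length and L is finite.

finite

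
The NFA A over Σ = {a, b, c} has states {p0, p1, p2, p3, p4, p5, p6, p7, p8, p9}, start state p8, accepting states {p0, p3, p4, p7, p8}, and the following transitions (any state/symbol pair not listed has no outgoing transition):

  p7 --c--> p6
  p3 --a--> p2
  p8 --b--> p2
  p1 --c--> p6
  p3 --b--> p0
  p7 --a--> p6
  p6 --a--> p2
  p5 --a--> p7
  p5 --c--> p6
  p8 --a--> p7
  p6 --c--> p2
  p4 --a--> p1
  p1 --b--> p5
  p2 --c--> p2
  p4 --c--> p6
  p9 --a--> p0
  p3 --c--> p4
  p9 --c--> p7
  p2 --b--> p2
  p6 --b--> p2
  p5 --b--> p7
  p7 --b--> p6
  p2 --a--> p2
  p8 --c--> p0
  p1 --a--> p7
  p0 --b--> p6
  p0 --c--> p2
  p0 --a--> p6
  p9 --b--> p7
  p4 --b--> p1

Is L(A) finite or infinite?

The useful states (reachable from p8 and able to reach an accepting state) are {p0, p7, p8}.
Restricted to these states the transition graph has no cycle, so every accepting path has bounded length and L is finite.

finite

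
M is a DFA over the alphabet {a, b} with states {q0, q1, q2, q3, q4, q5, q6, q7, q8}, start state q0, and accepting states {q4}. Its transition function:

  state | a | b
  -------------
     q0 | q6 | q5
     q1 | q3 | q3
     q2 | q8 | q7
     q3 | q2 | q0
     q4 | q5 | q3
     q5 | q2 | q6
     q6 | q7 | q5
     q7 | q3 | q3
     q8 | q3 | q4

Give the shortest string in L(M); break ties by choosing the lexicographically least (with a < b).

baab

A breadth-first search from q0 reaches an accepting state first via the path q0 → q5 → q2 → q8 → q4 on input baab.
No string of length < 4 is accepted (BFS exhausts all shorter strings without reaching an accepting state), and baab is the lexicographically least accepting string of length 4.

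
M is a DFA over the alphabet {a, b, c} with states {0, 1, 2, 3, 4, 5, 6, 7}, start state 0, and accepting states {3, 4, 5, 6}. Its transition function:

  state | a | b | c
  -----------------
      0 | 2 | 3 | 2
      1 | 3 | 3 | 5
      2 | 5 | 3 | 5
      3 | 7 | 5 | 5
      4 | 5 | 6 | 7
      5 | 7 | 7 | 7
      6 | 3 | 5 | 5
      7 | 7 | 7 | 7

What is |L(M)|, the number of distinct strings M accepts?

13

The useful subgraph on states {0, 2, 3, 5} is acyclic, so L(M) is finite; the longest accepting path visits 4 useful states, giving maximum string length 3.
Counting accepting paths from 0 by length: 1 of length 1, 8 of length 2, 4 of length 3. Total 13.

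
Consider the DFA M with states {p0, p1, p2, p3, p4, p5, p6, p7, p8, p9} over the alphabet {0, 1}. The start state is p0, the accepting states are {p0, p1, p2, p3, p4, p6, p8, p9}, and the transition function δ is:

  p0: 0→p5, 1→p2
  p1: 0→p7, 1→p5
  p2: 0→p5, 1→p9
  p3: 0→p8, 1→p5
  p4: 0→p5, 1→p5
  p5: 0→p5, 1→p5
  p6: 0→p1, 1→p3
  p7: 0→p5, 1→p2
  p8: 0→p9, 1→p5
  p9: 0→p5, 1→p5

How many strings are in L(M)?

3

The useful subgraph on states {p0, p2, p9} is acyclic, so L(M) is finite; the longest accepting path visits 3 useful states, giving maximum string length 2.
Counting accepting paths from p0 by length: 1 of length 0, 1 of length 1, 1 of length 2. Total 3.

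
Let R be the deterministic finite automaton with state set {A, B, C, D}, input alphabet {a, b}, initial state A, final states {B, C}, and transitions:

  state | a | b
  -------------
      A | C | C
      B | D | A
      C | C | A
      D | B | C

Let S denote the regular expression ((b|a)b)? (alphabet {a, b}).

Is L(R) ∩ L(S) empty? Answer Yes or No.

Yes

Converting the expression S to a DFA (subset construction, then merging equivalent states) gives the minimal DFA with states {s0, s1, s2, s3}, start state s0, accepting states {s0, s3} and transitions s0: a→s1, b→s1; s1: a→s2, b→s3; s2: a→s2, b→s2; s3: a→s2, b→s2.
Exploring the product automaton R × S from the start pair (A, s0), following both machines on each input symbol, reaches 5 state pairs: (A, s0), (C, s1), (C, s2), (A, s3), (A, s2).
R accepts in {B, C} and S accepts in {s0, s3}; no reachable pair has both components accepting, so no string drives both machines to acceptance simultaneously and L(R) ∩ L(S) = ∅.
So no string is accepted by both, and the intersection is empty.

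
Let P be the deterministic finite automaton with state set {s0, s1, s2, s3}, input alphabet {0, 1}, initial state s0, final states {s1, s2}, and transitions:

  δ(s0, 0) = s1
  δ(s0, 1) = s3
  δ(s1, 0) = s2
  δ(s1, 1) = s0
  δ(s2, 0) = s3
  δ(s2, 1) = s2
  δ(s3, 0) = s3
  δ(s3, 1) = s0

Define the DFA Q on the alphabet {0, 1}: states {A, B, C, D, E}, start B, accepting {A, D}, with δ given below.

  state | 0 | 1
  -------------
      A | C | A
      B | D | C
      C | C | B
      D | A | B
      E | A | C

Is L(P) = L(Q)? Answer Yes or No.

Exploring the product automaton P × Q from the start pair (s0, B), following both machines on each input symbol, reaches 4 state pairs: (s0, B), (s1, D), (s3, C), (s2, A).
P accepts in {s1, s2} and Q accepts in {A, D}. In every reachable pair the two components are either both accepting — (s1, D), (s2, A) — or both non-accepting, so no string is accepted by exactly one of the machines: L(P) \ L(Q) and L(Q) \ L(P) are both empty.
Hence every string is accepted by P iff it is accepted by Q, and the two languages coincide.

Yes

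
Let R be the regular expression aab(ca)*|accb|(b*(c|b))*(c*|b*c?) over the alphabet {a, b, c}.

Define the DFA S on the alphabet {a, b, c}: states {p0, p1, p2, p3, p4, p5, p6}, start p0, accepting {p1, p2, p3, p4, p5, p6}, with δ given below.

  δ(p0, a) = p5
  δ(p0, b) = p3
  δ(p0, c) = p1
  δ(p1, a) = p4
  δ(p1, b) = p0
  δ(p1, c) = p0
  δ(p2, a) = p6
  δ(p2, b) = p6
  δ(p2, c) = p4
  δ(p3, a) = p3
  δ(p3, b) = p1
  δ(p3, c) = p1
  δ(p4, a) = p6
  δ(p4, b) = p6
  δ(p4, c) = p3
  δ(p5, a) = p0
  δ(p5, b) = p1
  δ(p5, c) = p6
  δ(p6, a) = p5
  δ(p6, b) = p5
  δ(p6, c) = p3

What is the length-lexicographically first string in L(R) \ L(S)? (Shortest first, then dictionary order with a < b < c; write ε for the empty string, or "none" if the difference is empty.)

The empty string ε is accepted by R but not by S.
Since ε is the unique shortest string, it is the required witness.

ε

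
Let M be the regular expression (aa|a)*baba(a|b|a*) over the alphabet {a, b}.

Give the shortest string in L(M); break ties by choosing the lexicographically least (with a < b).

baba

By inspection of the expression, no string of length less than 4 matches, and baba is the lexicographically first match of length 4.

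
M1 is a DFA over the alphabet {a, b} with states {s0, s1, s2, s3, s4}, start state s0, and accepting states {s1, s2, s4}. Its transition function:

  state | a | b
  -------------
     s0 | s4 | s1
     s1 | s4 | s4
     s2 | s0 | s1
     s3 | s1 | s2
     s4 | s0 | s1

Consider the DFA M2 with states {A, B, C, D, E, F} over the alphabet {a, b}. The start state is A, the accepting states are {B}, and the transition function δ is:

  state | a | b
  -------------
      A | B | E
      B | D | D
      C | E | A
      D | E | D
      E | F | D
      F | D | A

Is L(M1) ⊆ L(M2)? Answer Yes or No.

The string b is in L(M1) but not in L(M2).
So L(M1) ⊄ L(M2).

No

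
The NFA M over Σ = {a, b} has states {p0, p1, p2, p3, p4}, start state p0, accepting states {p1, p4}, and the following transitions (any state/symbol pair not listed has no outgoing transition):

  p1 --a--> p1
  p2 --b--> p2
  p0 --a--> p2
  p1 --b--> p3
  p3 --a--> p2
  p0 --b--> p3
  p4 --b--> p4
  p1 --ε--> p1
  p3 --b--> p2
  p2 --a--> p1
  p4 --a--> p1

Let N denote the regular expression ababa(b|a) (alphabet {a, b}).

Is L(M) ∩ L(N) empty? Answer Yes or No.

The string ababaa is accepted by both M and N.
Hence L(M) ∩ L(N) ≠ ∅.

No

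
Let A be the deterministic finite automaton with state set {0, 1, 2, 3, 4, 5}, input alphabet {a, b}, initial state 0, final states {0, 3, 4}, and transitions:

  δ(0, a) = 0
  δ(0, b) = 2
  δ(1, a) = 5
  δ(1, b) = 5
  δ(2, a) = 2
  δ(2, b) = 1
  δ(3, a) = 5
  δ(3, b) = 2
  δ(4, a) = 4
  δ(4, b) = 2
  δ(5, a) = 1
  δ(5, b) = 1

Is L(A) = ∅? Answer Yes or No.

No

The empty string ε is accepted: the run 0 ends in the accepting state 0.
Since at least one string is accepted, L(A) is not empty.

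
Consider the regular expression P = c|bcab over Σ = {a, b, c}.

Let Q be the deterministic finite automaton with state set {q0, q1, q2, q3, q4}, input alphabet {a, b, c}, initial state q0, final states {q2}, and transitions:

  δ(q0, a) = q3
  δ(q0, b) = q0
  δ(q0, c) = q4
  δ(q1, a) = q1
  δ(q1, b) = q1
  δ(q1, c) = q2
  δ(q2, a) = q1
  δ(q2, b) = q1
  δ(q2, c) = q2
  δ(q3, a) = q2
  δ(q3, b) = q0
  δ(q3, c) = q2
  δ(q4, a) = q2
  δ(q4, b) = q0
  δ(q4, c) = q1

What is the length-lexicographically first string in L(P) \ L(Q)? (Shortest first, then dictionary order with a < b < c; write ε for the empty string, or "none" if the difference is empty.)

The string c is accepted by P but not by Q.
No shorter string lies in the difference, and c is the lexicographically first length-1 string in L(P) \ L(Q).

c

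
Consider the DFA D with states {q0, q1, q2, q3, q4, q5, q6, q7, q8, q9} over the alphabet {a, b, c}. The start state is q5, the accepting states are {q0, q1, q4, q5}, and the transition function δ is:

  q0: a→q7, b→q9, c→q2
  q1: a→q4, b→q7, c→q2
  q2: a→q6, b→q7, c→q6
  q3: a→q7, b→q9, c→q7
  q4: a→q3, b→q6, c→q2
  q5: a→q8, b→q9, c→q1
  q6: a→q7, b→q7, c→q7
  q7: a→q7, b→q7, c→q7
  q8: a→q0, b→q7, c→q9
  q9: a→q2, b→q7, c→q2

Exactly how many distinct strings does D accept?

The useful subgraph on states {q0, q1, q4, q5, q8} is acyclic, so L(D) is finite; the longest accepting path visits 3 useful states, giving maximum string length 2.
Counting accepting paths from q5 by length: 1 of length 0, 1 of length 1, 2 of length 2. Total 4.

4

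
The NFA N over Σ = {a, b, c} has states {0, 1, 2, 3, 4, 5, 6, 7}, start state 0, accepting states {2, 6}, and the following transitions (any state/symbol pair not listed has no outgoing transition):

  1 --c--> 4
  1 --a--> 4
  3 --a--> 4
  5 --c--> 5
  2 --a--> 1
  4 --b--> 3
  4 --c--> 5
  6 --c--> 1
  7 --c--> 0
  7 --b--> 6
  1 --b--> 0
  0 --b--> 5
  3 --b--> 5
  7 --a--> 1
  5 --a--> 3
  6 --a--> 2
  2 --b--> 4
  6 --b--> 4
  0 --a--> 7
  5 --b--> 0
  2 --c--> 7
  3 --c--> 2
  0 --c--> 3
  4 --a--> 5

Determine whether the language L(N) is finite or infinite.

State 0 is reachable from the start and can reach an accepting state, and it lies on the cycle 0 → 3 → 2 → 1 → 0.
Traversing that cycle any number of times yields accepted strings of unbounded length, so the language is infinite.

infinite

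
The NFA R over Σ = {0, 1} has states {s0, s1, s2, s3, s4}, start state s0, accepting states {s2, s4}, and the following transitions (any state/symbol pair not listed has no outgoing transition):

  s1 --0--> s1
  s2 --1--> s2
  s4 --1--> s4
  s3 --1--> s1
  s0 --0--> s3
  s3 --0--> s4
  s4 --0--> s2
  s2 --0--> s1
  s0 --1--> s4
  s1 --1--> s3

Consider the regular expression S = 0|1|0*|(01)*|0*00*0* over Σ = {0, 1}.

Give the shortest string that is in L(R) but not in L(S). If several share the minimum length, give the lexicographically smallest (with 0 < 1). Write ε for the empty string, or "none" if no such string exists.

The string 10 is accepted by R but not by S.
No shorter string lies in the difference, and 10 is the lexicographically first length-2 string in L(R) \ L(S).

10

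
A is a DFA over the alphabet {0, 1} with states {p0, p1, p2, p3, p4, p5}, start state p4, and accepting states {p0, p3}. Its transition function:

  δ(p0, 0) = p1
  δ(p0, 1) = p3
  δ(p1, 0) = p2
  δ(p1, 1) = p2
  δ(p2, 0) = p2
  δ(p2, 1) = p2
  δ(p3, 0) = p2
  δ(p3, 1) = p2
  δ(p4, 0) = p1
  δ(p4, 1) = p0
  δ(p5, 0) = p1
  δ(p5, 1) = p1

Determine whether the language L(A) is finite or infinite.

The useful states (reachable from p4 and able to reach an accepting state) are {p0, p3, p4}.
Restricted to these states the transition graph has no cycle, so every accepting path has bounded length and L is finite.

finite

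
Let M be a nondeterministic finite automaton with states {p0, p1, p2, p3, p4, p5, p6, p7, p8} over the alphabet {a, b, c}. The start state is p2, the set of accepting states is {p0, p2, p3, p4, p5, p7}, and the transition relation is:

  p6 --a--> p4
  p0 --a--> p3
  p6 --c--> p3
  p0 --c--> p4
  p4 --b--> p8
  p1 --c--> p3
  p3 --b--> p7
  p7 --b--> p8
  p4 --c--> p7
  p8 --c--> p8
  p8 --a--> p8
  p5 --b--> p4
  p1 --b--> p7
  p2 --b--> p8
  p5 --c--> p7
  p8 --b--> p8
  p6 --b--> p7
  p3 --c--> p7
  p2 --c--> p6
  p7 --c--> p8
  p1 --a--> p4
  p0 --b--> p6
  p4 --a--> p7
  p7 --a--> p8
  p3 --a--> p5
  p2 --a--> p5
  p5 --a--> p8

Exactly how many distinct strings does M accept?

The useful subgraph on states {p2, p3, p4, p5, p6, p7} is acyclic, so L(M) is finite; the longest accepting path visits 6 useful states, giving maximum string length 5.
Counting accepting paths from p2 by length: 1 of length 0, 1 of length 1, 5 of length 2, 7 of length 3, 2 of length 4, 2 of length 5. Total 18.

18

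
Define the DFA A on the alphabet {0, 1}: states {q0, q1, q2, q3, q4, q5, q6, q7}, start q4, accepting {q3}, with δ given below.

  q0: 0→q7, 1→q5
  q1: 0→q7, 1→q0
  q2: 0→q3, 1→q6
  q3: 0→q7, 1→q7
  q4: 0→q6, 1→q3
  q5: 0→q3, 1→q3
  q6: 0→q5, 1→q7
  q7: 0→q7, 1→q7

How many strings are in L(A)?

The useful subgraph on states {q3, q4, q5, q6} is acyclic, so L(A) is finite; the longest accepting path visits 4 useful states, giving maximum string length 3.
Counting accepting paths from q4 by length: 1 of length 1, 2 of length 3. Total 3.

3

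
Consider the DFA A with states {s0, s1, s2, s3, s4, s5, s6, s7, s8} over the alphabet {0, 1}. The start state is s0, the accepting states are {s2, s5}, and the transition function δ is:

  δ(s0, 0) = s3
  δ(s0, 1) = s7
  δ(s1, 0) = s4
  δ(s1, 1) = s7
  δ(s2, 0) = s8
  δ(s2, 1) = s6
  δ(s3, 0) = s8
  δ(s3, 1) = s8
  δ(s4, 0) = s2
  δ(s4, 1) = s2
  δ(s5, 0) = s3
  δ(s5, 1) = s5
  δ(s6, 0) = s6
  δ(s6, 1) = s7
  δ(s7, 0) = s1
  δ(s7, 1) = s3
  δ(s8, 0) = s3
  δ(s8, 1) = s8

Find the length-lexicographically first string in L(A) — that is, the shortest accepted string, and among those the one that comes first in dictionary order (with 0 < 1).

A breadth-first search from s0 reaches an accepting state first via the path s0 → s7 → s1 → s4 → s2 on input 1000.
No string of length < 4 is accepted (BFS exhausts all shorter strings without reaching an accepting state), and 1000 is the lexicographically least accepting string of length 4.

1000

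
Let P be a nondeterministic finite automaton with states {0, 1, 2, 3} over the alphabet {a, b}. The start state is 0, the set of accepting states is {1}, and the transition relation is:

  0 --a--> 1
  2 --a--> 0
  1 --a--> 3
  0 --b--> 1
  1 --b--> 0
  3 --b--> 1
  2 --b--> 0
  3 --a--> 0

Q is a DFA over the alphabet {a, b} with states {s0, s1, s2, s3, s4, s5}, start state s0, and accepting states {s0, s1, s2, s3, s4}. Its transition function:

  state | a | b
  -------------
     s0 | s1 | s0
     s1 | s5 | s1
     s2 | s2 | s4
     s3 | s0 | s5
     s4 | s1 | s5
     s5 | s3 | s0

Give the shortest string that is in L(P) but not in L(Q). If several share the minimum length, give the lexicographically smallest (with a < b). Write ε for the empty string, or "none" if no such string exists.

aba

The string aba is accepted by P but not by Q.
No shorter string lies in the difference, and aba is the lexicographically first length-3 string in L(P) \ L(Q).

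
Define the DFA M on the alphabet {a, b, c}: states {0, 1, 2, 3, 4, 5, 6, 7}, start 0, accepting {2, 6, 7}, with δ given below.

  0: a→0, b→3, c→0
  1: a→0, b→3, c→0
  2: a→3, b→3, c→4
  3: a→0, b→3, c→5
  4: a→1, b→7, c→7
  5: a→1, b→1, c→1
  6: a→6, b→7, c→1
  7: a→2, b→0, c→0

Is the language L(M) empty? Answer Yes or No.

Yes

The states reachable from the start state are {0, 1, 3, 5}.
None of the accepting states {2, 6, 7} is reachable, so no string is accepted and L(M) = ∅.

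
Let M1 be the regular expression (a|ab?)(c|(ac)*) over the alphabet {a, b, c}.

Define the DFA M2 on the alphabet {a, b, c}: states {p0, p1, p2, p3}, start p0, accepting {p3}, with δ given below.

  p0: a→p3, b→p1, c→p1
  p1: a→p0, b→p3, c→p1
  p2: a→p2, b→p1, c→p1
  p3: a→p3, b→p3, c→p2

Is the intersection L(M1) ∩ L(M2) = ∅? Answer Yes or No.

No

The string a is accepted by both M1 and M2.
Hence L(M1) ∩ L(M2) ≠ ∅.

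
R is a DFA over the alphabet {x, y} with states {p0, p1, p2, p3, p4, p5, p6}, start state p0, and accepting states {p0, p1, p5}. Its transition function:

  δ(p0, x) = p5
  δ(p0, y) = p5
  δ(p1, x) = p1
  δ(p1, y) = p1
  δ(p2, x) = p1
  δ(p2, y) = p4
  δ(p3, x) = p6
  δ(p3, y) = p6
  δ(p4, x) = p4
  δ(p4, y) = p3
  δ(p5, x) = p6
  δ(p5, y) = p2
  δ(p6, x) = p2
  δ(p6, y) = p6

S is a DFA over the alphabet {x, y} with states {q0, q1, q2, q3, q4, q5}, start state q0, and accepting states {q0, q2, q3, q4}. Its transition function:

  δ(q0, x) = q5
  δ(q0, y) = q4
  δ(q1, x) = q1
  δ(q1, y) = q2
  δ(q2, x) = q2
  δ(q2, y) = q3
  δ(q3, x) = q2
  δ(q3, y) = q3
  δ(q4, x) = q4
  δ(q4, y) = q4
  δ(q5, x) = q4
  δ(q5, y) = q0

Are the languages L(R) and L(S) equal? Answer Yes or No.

No

The string x is accepted by R but rejected by S.
So L(R) ≠ L(S).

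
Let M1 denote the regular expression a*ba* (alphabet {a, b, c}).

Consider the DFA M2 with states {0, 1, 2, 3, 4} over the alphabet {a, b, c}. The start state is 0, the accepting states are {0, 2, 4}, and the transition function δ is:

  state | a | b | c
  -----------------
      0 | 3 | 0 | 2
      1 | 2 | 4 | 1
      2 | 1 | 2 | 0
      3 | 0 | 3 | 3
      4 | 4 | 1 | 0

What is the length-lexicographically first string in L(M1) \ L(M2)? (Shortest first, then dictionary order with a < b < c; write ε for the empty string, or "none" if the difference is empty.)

The string ab is accepted by M1 but not by M2.
No shorter string lies in the difference, and ab is the lexicographically first length-2 string in L(M1) \ L(M2).

ab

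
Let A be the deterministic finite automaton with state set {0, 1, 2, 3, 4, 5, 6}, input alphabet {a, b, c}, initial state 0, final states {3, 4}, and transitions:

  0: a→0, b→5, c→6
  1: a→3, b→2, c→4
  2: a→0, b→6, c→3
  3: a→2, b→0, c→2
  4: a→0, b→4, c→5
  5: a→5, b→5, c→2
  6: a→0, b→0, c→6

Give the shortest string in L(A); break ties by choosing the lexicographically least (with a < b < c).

A breadth-first search from 0 reaches an accepting state first via the path 0 → 5 → 2 → 3 on input bcc.
No string of length < 3 is accepted (BFS exhausts all shorter strings without reaching an accepting state), and bcc is the lexicographically least accepting string of length 3.

bcc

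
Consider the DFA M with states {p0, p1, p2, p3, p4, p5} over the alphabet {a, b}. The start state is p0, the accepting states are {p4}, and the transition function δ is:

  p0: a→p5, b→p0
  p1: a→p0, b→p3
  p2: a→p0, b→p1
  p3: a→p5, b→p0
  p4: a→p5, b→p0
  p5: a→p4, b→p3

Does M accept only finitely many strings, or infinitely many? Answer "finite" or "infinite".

infinite

State p0 is reachable from the start and can reach an accepting state, and it lies on the cycle p0 → p0.
Traversing that cycle any number of times yields accepted strings of unbounded length, so the language is infinite.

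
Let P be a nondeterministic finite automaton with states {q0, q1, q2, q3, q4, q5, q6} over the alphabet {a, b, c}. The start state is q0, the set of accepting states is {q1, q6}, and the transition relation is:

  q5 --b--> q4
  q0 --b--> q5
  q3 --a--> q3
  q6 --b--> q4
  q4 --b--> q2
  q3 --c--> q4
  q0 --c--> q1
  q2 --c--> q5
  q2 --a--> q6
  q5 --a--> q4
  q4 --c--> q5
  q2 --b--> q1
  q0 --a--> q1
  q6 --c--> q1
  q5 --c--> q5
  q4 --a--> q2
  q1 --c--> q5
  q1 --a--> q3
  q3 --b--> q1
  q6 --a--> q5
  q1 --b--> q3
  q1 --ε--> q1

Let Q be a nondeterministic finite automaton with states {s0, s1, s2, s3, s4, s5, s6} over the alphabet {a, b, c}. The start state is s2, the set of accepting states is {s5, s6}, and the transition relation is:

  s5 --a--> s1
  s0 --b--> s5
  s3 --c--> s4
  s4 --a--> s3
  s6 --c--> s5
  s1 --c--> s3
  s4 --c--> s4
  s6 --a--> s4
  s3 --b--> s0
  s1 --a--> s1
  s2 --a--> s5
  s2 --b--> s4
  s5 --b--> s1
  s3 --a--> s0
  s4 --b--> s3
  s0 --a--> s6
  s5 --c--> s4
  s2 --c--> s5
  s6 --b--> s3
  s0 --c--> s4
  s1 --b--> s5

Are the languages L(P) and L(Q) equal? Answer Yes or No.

Yes

Exploring the product automaton P × Q from the start pair (q0, s2), following both machines on each input symbol, reaches 7 state pairs: (q0, s2), (q1, s5), (q5, s4), (q3, s1), (q4, s3), (q2, s0), (q6, s6).
P accepts in {q1, q6} and Q accepts in {s5, s6}. In every reachable pair the two components are either both accepting — (q1, s5), (q6, s6) — or both non-accepting, so no string is accepted by exactly one of the machines: L(P) \ L(Q) and L(Q) \ L(P) are both empty.
Hence every string is accepted by P iff it is accepted by Q, and the two languages coincide.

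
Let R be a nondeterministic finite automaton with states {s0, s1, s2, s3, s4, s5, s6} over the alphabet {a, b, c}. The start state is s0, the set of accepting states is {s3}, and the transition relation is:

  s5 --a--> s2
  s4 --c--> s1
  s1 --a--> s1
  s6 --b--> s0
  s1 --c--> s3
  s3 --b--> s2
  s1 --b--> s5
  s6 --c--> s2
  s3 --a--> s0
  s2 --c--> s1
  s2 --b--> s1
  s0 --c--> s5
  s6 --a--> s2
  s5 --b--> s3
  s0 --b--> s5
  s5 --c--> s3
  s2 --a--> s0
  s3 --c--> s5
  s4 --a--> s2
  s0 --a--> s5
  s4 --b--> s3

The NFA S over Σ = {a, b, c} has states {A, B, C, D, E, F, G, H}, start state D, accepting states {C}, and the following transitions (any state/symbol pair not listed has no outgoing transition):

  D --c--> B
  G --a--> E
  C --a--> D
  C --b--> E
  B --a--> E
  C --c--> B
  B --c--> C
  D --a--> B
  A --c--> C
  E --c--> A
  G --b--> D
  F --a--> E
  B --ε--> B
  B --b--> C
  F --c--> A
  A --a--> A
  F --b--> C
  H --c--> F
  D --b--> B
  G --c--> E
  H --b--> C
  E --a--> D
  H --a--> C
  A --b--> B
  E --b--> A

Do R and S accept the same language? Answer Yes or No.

Exploring the product automaton R × S from the start pair (s0, D), following both machines on each input symbol, reaches 5 state pairs: (s0, D), (s5, B), (s2, E), (s3, C), (s1, A).
R accepts in {s3} and S accepts in {C}. In every reachable pair the two components are either both accepting — (s3, C) — or both non-accepting, so no string is accepted by exactly one of the machines: L(R) \ L(S) and L(S) \ L(R) are both empty.
Hence every string is accepted by R iff it is accepted by S, and the two languages coincide.

Yes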